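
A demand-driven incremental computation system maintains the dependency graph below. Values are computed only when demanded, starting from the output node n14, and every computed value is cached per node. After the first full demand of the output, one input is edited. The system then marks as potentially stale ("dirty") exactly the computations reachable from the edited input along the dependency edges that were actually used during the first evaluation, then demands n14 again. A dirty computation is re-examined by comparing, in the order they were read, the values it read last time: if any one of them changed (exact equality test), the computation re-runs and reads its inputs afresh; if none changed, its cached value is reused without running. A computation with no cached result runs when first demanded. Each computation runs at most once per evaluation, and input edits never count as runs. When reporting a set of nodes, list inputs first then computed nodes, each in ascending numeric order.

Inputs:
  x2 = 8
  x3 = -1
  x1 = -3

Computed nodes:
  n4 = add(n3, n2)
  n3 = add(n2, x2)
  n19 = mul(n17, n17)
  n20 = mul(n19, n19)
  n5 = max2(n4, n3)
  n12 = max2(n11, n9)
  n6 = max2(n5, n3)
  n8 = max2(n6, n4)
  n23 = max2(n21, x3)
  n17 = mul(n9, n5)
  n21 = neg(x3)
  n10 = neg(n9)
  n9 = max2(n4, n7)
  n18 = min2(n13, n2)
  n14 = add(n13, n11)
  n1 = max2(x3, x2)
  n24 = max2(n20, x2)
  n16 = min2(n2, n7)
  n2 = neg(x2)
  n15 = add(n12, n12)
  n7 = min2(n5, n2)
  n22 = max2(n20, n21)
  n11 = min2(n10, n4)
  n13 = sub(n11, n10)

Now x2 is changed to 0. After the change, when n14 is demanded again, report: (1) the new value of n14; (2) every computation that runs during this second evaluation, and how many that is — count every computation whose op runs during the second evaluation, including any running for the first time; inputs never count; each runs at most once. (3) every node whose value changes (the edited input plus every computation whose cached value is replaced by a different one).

First evaluation (everything demanded from the output):
  n2 = neg(8) = -8
  n3 = add(-8, 8) = 0
  n4 = add(0, -8) = -8
  n5 = max2(-8, 0) = 0
  n7 = min2(0, -8) = -8
  n9 = max2(-8, -8) = -8
  n10 = neg(-8) = 8
  n11 = min2(8, -8) = -8
  n13 = sub(-8, 8) = -16
  n14 = add(-16, -8) = -24

Propagation after the edit:
  n2: runs — x2 8->0; result 0.
  n3: runs — n2 -8->0; x2 8->0; result 0 (same value as before).
  n4: runs — n2 -8->0; result 0.
  n5: runs — n4 -8->0; result 0 (same value as before).
  n7: runs — n2 -8->0; result 0.
  n9: runs — n4 -8->0; n7 -8->0; result 0.
  n10: runs — n9 -8->0; result 0.
  n11: runs — n10 8->0; n4 -8->0; result 0.
  n13: runs — n11 -8->0; n10 8->0; result 0.
  n14: runs — n13 -16->0; n11 -8->0; result 0.

New value of n14: 0.
Computations that run: n2, n3, n4, n5, n7, n9, n10, n11, n13, n14 — 10 in total.
Values that change: x2, n2, n4, n7, n9, n10, n11, n13, n14.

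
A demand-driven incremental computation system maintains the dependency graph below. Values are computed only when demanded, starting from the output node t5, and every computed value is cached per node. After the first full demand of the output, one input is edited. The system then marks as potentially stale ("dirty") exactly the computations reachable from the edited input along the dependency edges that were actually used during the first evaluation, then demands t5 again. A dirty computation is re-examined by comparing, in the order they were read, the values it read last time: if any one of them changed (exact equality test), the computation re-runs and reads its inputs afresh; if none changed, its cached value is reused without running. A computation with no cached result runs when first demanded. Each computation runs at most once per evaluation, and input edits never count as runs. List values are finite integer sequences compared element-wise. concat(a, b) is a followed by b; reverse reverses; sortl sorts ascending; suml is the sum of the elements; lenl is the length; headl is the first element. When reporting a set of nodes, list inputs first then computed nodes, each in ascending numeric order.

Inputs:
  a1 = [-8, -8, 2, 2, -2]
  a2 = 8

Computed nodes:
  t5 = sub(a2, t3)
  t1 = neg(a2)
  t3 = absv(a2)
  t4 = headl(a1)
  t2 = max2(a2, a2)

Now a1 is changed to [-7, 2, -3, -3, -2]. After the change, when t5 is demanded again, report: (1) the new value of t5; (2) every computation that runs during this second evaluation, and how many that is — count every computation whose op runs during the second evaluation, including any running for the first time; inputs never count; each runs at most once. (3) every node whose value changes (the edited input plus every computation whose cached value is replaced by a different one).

First evaluation (everything demanded from the output):
  t3 = absv(8) = 8
  t5 = sub(8, 8) = 0

Propagation after the edit:
  a1 feeds no computation that the output demands — nothing is marked dirty and nothing runs.

Key observation: a1 is never demanded by the output, so the edit triggers no recomputation at all.

New value of t5: 0.
Computations that run: none — 0 in total.
Values that change: a1.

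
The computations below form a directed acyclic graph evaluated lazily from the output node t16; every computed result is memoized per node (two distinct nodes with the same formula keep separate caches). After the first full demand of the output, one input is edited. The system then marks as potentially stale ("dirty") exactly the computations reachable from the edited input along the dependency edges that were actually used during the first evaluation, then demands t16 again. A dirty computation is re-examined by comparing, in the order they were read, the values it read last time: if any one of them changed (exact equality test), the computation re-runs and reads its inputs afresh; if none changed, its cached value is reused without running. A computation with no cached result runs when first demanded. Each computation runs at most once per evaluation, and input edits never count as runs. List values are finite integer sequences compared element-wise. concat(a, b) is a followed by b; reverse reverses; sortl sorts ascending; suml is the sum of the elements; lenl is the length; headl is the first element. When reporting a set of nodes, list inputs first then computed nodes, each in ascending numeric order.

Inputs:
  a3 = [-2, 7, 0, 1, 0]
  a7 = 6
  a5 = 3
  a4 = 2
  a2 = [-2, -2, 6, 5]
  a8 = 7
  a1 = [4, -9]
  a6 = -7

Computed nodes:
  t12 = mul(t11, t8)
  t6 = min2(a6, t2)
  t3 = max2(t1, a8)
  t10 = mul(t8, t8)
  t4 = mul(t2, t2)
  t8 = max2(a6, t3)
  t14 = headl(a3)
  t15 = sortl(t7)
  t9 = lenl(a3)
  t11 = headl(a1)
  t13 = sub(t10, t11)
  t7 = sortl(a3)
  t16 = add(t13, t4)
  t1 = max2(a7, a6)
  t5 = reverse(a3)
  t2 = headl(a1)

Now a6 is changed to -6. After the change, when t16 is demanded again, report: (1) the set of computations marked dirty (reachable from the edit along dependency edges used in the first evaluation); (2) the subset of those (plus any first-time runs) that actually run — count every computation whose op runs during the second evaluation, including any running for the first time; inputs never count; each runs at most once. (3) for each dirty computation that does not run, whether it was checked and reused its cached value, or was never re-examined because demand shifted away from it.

First demand of the output computes:
  t1 = max2(6, -7) = 6
  t2 = headl([4, -9]) = 4
  t3 = max2(6, 7) = 7
  t4 = mul(4, 4) = 16
  t8 = max2(-7, 7) = 7
  t10 = mul(7, 7) = 49
  t11 = headl([4, -9]) = 4
  t13 = sub(49, 4) = 45
  t16 = add(45, 16) = 61

After the edit, cleaning proceeds:
  t1: a read changed (a6 -7->-6) — executes, giving 6 — identical to its old value.
  t3: dirty, but its reads are unchanged (t1 unchanged, a8 unchanged); cached 7 stands.
  t8: a read changed (a6 -7->-6) — executes, giving 7 — identical to its old value.
  t10: dirty, but its reads are unchanged (t8 unchanged, t8 unchanged); cached 49 stands.
  t13: dirty, but its reads are unchanged (t10 unchanged, t11 unchanged); cached 45 stands.
  t16: dirty, but its reads are unchanged (t13 unchanged, t4 unchanged); cached 61 stands.

Note where the cutoff bites: t3 is checked, finds nothing changed, and keeps its cache.

The edit dirties: t1, t3, t8, t10, t13, t16.
2 computations run: t1, t8.
Cache hits after checking: t3, t10, t13, t16.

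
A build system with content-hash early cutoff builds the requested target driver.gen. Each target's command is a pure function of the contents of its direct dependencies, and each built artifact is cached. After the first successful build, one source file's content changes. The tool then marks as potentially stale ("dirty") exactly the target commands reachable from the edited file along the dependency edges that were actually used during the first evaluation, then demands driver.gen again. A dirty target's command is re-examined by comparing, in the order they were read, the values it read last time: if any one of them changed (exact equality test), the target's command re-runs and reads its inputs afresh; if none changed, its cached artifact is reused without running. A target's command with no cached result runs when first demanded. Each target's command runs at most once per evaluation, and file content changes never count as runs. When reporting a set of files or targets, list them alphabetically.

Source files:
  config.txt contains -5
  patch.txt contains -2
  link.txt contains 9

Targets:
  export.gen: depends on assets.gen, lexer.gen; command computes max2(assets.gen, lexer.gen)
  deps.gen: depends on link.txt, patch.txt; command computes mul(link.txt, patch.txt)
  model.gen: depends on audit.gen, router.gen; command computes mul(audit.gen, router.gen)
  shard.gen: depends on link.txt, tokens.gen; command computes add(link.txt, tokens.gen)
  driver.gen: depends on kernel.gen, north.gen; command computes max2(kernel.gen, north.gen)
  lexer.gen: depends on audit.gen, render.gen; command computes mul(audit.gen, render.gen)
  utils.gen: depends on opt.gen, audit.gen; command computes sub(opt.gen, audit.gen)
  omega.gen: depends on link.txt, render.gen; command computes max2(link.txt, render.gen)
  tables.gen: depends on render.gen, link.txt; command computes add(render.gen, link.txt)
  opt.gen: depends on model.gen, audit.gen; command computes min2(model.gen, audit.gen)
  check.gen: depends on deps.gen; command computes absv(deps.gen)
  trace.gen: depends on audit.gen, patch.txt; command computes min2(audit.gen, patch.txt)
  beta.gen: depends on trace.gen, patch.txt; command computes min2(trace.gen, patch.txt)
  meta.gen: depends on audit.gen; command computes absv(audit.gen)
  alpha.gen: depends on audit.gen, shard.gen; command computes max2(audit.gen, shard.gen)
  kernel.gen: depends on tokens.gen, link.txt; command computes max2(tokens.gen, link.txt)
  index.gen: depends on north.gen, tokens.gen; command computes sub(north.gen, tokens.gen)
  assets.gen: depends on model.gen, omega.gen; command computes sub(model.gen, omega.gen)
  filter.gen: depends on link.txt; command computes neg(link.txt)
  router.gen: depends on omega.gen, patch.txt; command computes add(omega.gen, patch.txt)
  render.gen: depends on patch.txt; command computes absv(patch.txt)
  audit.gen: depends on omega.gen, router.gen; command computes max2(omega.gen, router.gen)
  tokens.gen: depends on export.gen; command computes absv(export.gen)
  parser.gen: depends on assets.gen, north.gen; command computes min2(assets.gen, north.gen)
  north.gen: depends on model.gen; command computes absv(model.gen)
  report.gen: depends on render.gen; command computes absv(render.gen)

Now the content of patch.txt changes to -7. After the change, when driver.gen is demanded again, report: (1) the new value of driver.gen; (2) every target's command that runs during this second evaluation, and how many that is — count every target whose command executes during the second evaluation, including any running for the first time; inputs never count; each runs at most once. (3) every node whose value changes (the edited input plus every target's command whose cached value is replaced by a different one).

First evaluation (everything demanded from the output):
  render.gen = absv(-2) = 2
  omega.gen = max2(9, 2) = 9
  router.gen = add(9, -2) = 7
  audit.gen = max2(9, 7) = 9
  lexer.gen = mul(9, 2) = 18
  model.gen = mul(9, 7) = 63
  assets.gen = sub(63, 9) = 54
  export.gen = max2(54, 18) = 54
  north.gen = absv(63) = 63
  tokens.gen = absv(54) = 54
  kernel.gen = max2(54, 9) = 54
  driver.gen = max2(54, 63) = 63

Propagation after the edit:
  render.gen: runs — patch.txt -2->-7; result 7.
  omega.gen: runs — render.gen 2->7; result 9 (same value as before).
  router.gen: runs — patch.txt -2->-7; result 2.
  audit.gen: runs — router.gen 7->2; result 9 (same value as before).
  lexer.gen: runs — render.gen 2->7; result 63.
  model.gen: runs — router.gen 7->2; result 18.
  assets.gen: runs — model.gen 63->18; result 9.
  export.gen: runs — assets.gen 54->9; lexer.gen 18->63; result 63.
  north.gen: runs — model.gen 63->18; result 18.
  tokens.gen: runs — export.gen 54->63; result 63.
  kernel.gen: runs — tokens.gen 54->63; result 63.
  driver.gen: runs — kernel.gen 54->63; north.gen 63->18; result 63 (same value as before).

New value of driver.gen: 63.
Target commands that run: assets.gen, audit.gen, driver.gen, export.gen, kernel.gen, lexer.gen, model.gen, north.gen, omega.gen, render.gen, router.gen, tokens.gen — 12 in total.
Values that change: assets.gen, export.gen, kernel.gen, lexer.gen, model.gen, north.gen, patch.txt, render.gen, router.gen, tokens.gen.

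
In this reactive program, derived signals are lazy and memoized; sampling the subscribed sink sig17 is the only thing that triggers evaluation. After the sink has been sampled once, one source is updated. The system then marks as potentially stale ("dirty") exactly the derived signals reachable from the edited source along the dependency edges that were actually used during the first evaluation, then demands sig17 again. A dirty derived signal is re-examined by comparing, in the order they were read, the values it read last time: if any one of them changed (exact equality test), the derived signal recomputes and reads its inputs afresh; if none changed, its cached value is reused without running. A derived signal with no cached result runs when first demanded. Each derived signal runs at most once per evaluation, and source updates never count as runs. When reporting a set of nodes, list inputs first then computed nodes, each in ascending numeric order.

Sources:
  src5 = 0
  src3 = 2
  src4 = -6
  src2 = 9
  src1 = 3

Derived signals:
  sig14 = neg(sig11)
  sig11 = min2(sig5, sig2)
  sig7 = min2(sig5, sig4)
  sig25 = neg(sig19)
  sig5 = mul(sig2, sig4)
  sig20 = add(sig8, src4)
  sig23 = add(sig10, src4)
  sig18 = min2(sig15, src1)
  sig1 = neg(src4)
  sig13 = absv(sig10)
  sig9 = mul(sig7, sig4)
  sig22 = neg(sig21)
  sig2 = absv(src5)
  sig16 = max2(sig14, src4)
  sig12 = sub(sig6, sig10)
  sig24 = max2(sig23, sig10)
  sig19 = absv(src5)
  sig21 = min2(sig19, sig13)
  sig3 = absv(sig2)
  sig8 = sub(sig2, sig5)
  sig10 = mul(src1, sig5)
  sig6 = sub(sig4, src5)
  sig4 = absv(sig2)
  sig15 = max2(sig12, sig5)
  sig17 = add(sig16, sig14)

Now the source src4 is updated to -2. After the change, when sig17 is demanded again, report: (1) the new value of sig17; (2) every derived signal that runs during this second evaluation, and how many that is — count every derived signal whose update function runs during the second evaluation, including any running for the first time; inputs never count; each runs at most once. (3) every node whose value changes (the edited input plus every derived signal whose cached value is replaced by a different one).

Demanding sig17 again yields 0.
1 derived signals run: sig16.
The nodes whose values change: src4.
Note the absorption at sig16: it re-runs yet its value is the same, leaving the output's value untouched.

First demand of the output computes:
  sig2 = absv(0) = 0
  sig4 = absv(0) = 0
  sig5 = mul(0, 0) = 0
  sig11 = min2(0, 0) = 0
  sig14 = neg(0) = 0
  sig16 = max2(0, -6) = 0
  sig17 = add(0, 0) = 0

After the edit, cleaning proceeds:
  sig16: a read changed (src4 -6->-2) — executes, giving 0 — identical to its old value.
  sig17: dirty, but its reads are unchanged (sig16 unchanged, sig14 unchanged); cached 0 stands.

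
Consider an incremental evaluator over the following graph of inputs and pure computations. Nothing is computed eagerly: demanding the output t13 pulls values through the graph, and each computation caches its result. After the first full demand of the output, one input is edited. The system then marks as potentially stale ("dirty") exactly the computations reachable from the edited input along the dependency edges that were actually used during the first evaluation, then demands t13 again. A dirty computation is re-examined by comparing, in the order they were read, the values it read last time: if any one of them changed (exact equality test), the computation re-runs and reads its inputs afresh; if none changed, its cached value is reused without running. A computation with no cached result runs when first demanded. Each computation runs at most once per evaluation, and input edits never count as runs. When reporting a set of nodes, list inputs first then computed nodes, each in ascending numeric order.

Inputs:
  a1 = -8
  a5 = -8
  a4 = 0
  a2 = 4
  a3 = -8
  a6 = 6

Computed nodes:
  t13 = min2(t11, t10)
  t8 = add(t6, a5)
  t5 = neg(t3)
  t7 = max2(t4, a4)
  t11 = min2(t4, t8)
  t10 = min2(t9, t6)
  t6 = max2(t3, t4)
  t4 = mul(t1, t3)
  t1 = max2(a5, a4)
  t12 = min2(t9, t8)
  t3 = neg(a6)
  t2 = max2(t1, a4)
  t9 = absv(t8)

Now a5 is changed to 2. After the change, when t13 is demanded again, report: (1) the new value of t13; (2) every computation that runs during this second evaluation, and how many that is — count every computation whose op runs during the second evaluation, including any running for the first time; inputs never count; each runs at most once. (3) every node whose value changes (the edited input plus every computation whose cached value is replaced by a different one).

t13 now evaluates to -12.
Run set: t1, t4, t6, t8, t9, t10, t11, t13 (8 run).
Changed values: a5, t1, t4, t6, t8, t9, t10, t11, t13.

Initial pass — values computed on the first demand:
  t1 = max2(-8, 0) = 0
  t3 = neg(6) = -6
  t4 = mul(0, -6) = 0
  t6 = max2(-6, 0) = 0
  t8 = add(0, -8) = -8
  t9 = absv(-8) = 8
  t10 = min2(8, 0) = 0
  t11 = min2(0, -8) = -8
  t13 = min2(-8, 0) = -8

Second demand — change propagation:
  t1: re-runs because a5 -8->2; new result 2.
  t4: re-runs because t1 0->2; new result -12.
  t6: re-runs because t4 0->-12; new result -6.
  t8: re-runs because t6 0->-6; a5 -8->2; new result -4.
  t9: re-runs because t8 -8->-4; new result 4.
  t10: re-runs because t9 8->4; t6 0->-6; new result -6.
  t11: re-runs because t4 0->-12; t8 -8->-4; new result -12.
  t13: re-runs because t11 -8->-12; t10 0->-6; new result -12.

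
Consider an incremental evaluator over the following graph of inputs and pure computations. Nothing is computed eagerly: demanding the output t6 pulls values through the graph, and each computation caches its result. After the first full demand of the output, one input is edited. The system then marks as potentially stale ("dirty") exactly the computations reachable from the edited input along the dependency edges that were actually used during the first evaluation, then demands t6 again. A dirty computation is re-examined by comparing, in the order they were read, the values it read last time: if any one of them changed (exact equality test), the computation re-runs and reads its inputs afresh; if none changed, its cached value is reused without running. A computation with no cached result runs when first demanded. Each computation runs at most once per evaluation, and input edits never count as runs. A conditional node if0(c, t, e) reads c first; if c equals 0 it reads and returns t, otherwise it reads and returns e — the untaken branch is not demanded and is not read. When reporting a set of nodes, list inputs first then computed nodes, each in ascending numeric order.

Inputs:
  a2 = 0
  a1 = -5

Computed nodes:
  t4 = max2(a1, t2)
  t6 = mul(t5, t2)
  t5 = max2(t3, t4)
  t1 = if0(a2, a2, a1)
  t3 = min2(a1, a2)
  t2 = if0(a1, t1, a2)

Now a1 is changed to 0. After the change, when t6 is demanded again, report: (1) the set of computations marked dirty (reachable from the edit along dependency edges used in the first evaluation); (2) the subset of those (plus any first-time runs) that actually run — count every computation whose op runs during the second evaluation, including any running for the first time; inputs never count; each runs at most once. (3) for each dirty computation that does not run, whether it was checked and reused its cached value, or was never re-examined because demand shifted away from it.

Dirty set: t2, t3, t4, t5, t6.
Run set: t1, t2, t3, t4, t5 (5 run).
Re-examined without running (cache reused): t6.
The important point: the flipped condition pulls in fresh nodes; t1 runs for the first time.

Initial pass — values computed on the first demand:
  t2 = if0(a1=-5 -> else branch a2) = 0
  t3 = min2(-5, 0) = -5
  t4 = max2(-5, 0) = 0
  t5 = max2(-5, 0) = 0
  t6 = mul(0, 0) = 0

Second demand — change propagation:
  t1: newly demanded (no cache) — executes and yields 0.
  t2: re-runs because a1 -5->0; new result 0 (unchanged).
  t3: re-runs because a1 -5->0; new result 0.
  t4: re-runs because a1 -5->0; new result 0 (unchanged).
  t5: re-runs because t3 -5->0; new result 0 (unchanged).
  t6: re-examined; everything it read last time is the same (t5 unchanged, t2 unchanged) — cache 0 kept, no run.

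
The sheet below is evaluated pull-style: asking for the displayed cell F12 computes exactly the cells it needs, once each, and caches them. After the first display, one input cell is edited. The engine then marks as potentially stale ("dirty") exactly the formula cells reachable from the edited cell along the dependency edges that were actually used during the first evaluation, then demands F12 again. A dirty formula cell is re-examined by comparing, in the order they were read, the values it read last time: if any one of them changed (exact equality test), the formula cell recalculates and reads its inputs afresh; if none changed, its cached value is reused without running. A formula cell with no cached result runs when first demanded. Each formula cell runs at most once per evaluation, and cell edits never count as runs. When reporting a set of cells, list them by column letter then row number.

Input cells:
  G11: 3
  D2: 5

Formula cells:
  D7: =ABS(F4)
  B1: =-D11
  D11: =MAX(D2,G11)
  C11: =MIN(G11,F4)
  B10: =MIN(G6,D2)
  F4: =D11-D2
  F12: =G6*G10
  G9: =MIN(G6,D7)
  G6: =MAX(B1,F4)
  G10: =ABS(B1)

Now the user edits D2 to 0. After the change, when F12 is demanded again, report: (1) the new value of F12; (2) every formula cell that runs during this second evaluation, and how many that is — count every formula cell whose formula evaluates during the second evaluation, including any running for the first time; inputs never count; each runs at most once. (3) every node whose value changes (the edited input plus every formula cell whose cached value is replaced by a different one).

First demand of the output computes:
  D11 = MAX(5, 3) = 5
  B1 = -(5) = -5
  F4 = 5 - 5 = 0
  G6 = MAX(-5, 0) = 0
  G10 = ABS(-5) = 5
  F12 = 0 * 5 = 0

After the edit, cleaning proceeds:
  D11: a read changed (D2 5->0) — executes, giving 3.
  B1: a read changed (D11 5->3) — executes, giving -3.
  F4: a read changed (D11 5->3; D2 5->0) — executes, giving 3.
  G6: a read changed (B1 -5->-3; F4 0->3) — executes, giving 3.
  G10: a read changed (B1 -5->-3) — executes, giving 3.
  F12: a read changed (G6 0->3; G10 5->3) — executes, giving 9.

Demanding F12 again yields 9.
6 formula cells run: B1, D11, F4, F12, G6, G10.
The nodes whose values change: B1, D2, D11, F4, F12, G6, G10.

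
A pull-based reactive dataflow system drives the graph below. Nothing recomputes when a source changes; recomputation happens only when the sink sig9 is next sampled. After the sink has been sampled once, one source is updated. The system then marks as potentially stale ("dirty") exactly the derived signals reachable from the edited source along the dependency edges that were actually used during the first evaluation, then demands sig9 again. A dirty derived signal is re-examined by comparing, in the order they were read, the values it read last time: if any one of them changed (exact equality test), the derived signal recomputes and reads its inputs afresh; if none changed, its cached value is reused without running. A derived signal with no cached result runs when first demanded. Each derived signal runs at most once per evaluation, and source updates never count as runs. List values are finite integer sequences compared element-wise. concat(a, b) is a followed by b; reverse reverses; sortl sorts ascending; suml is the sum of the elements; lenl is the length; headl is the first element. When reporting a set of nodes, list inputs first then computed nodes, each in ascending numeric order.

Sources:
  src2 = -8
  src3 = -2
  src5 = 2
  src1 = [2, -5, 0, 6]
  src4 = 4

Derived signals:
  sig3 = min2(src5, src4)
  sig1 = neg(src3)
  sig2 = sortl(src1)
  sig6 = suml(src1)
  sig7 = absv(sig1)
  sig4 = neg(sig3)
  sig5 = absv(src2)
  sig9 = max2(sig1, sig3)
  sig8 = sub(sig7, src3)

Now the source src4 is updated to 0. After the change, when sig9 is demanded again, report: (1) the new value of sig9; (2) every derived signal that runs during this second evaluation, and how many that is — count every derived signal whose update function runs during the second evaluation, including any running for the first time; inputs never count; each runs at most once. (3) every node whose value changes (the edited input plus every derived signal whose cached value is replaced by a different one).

First evaluation (everything demanded from the output):
  sig1 = neg(-2) = 2
  sig3 = min2(2, 4) = 2
  sig9 = max2(2, 2) = 2

Propagation after the edit:
  sig3: runs — src4 4->0; result 0.
  sig9: runs — sig3 2->0; result 2 (same value as before).

New value of sig9: 2.
Derived signals that run: sig3, sig9 — 2 in total.
Values that change: src4, sig3.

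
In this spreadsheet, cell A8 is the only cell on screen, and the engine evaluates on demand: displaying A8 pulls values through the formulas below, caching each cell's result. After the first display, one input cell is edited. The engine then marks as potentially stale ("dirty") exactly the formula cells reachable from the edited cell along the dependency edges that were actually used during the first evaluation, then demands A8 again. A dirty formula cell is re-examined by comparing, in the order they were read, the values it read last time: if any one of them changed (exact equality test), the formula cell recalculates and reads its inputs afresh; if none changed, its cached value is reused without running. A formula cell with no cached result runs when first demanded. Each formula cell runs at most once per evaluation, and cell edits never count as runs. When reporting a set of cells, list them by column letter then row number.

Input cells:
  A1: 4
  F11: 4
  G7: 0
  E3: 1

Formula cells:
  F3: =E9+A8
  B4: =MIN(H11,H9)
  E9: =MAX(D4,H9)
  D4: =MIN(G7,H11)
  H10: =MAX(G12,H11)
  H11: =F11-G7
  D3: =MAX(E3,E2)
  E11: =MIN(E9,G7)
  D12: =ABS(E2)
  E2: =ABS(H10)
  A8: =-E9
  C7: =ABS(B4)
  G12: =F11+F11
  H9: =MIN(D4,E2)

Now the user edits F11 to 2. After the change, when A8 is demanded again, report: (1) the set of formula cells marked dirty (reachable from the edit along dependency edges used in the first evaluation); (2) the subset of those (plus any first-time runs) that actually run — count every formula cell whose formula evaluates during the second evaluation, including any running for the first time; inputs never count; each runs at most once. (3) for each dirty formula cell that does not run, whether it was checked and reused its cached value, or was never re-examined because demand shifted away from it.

Initial pass — values computed on the first demand:
  G12 = 4 + 4 = 8
  H11 = 4 - 0 = 4
  D4 = MIN(0, 4) = 0
  H10 = MAX(8, 4) = 8
  E2 = ABS(8) = 8
  H9 = MIN(0, 8) = 0
  E9 = MAX(0, 0) = 0
  A8 = -(0) = 0

Second demand — change propagation:
  G12: re-runs because F11 4->2; F11 4->2; new result 4.
  H11: re-runs because F11 4->2; new result 2.
  D4: re-runs because H11 4->2; new result 0 (unchanged).
  H10: re-runs because G12 8->4; H11 4->2; new result 4.
  E2: re-runs because H10 8->4; new result 4.
  H9: re-runs because E2 8->4; new result 0 (unchanged).
  E9: re-examined; everything it read last time is the same (D4 unchanged, H9 unchanged) — cache 0 kept, no run.
  A8: re-examined; everything it read last time is the same (E9 unchanged) — cache 0 kept, no run.

The important point: at E9 every value read last time is unchanged, so the dirty flag clears without a run.

Dirty set: A8, D4, E2, E9, G12, H9, H10, H11.
Run set: D4, E2, G12, H9, H10, H11 (6 run).
Re-examined without running (cache reused): A8, E9.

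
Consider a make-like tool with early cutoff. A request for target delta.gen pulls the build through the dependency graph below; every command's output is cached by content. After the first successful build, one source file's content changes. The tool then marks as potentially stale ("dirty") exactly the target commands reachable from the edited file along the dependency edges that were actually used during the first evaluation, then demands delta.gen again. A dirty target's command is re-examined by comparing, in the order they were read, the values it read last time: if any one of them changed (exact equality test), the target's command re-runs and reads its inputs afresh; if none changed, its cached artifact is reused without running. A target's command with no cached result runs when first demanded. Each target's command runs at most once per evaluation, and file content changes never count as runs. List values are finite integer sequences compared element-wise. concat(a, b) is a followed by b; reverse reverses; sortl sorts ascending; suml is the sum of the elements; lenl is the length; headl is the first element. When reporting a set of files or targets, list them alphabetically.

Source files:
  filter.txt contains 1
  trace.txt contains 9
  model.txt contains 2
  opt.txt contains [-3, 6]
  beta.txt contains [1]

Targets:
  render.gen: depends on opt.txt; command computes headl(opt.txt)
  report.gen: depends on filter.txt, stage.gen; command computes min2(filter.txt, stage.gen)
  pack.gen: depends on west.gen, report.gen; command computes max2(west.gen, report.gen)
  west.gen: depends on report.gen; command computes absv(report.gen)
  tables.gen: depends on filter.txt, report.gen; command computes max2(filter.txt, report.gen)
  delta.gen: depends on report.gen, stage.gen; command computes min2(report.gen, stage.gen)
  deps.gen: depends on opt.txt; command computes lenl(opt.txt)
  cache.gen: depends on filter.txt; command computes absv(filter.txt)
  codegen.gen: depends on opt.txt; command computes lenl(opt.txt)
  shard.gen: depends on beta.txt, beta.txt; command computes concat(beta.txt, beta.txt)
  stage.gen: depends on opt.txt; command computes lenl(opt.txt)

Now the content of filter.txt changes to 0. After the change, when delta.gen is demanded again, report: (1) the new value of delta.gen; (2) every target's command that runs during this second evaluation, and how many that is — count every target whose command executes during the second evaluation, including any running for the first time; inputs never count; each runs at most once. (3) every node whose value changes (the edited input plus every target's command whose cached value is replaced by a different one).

First demand of the output computes:
  stage.gen = lenl([-3, 6]) = 2
  report.gen = min2(1, 2) = 1
  delta.gen = min2(1, 2) = 1

After the edit, cleaning proceeds:
  report.gen: a read changed (filter.txt 1->0) — executes, giving 0.
  delta.gen: a read changed (report.gen 1->0) — executes, giving 0.

Demanding delta.gen again yields 0.
2 target commands run: delta.gen, report.gen.
The nodes whose values change: delta.gen, filter.txt, report.gen.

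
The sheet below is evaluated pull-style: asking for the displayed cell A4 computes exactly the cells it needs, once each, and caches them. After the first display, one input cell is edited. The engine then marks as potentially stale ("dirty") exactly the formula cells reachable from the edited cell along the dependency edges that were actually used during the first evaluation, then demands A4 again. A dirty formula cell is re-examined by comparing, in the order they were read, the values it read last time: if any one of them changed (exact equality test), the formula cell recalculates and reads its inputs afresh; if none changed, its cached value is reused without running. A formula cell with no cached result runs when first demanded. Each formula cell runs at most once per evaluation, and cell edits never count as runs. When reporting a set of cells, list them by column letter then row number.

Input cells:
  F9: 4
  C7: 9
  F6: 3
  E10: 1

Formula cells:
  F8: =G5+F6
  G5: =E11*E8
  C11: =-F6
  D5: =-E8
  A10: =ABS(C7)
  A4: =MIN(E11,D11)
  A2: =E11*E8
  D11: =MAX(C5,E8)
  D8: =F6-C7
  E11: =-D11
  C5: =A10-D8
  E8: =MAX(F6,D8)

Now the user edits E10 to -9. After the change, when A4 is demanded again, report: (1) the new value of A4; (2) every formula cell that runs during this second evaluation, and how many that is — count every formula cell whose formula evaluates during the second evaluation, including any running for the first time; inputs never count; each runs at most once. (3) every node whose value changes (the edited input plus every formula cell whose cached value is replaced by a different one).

First demand of the output computes:
  A10 = ABS(9) = 9
  D8 = 3 - 9 = -6
  C5 = 9 - -6 = 15
  E8 = MAX(3, -6) = 3
  D11 = MAX(15, 3) = 15
  E11 = -(15) = -15
  A4 = MIN(-15, 15) = -15

After the edit, cleaning proceeds:
  no node depends on E10 at all; the second demand re-runs nothing.

Note the shortcut — nothing in the graph depends on E10 at all, so no recomputation happens.

Demanding A4 again yields -15.
0 formula cells run: none.
The nodes whose values change: E10.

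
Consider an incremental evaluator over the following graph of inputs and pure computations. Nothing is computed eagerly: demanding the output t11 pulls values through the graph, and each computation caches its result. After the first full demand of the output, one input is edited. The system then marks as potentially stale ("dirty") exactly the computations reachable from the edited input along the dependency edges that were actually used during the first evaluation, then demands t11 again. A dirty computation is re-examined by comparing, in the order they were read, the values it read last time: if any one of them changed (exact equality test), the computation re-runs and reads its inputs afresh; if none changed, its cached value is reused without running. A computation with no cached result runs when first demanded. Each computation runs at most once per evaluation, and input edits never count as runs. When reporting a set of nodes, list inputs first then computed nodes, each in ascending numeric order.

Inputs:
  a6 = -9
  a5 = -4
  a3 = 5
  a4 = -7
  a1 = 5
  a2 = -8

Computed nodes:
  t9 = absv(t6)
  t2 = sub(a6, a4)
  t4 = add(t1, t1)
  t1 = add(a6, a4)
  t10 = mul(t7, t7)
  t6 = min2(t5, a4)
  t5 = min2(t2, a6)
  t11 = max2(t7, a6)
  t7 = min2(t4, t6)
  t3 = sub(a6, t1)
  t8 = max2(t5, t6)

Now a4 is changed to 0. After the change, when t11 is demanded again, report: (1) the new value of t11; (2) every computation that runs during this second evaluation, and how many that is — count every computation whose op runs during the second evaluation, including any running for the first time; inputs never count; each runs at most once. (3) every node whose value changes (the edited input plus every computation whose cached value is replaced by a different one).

t11 now evaluates to -9.
Run set: t1, t2, t4, t5, t6, t7, t11 (7 run).
Changed values: a4, t1, t2, t4, t7.

Initial pass — values computed on the first demand:
  t1 = add(-9, -7) = -16
  t2 = sub(-9, -7) = -2
  t4 = add(-16, -16) = -32
  t5 = min2(-2, -9) = -9
  t6 = min2(-9, -7) = -9
  t7 = min2(-32, -9) = -32
  t11 = max2(-32, -9) = -9

Second demand — change propagation:
  t1: re-runs because a4 -7->0; new result -9.
  t2: re-runs because a4 -7->0; new result -9.
  t4: re-runs because t1 -16->-9; t1 -16->-9; new result -18.
  t5: re-runs because t2 -2->-9; new result -9 (unchanged).
  t6: re-runs because a4 -7->0; new result -9 (unchanged).
  t7: re-runs because t4 -32->-18; new result -18.
  t11: re-runs because t7 -32->-18; new result -9 (unchanged).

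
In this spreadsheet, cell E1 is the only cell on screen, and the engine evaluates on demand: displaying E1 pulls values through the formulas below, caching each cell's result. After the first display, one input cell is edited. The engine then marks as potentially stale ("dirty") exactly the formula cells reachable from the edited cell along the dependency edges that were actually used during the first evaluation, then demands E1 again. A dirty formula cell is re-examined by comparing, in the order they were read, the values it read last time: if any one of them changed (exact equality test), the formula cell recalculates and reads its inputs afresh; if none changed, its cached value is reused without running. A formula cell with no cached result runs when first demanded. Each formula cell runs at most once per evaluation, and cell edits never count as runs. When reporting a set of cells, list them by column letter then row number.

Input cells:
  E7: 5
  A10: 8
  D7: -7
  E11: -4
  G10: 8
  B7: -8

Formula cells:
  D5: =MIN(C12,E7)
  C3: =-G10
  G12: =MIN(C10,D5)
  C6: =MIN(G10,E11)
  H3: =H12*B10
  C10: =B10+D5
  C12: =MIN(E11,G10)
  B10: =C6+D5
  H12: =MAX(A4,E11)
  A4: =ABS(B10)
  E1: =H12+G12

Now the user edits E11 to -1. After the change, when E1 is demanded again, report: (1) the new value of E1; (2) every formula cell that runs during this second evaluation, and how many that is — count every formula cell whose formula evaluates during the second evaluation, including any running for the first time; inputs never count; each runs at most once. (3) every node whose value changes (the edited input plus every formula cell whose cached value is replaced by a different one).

E1 now evaluates to -1.
Run set: A4, B10, C6, C10, C12, D5, E1, G12, H12 (9 run).
Changed values: A4, B10, C6, C10, C12, D5, E1, E11, G12, H12.

Initial pass — values computed on the first demand:
  C6 = MIN(8, -4) = -4
  C12 = MIN(-4, 8) = -4
  D5 = MIN(-4, 5) = -4
  B10 = -4 + -4 = -8
  A4 = ABS(-8) = 8
  C10 = -8 + -4 = -12
  G12 = MIN(-12, -4) = -12
  H12 = MAX(8, -4) = 8
  E1 = 8 + -12 = -4

Second demand — change propagation:
  C6: re-runs because E11 -4->-1; new result -1.
  C12: re-runs because E11 -4->-1; new result -1.
  D5: re-runs because C12 -4->-1; new result -1.
  B10: re-runs because C6 -4->-1; D5 -4->-1; new result -2.
  A4: re-runs because B10 -8->-2; new result 2.
  C10: re-runs because B10 -8->-2; D5 -4->-1; new result -3.
  G12: re-runs because C10 -12->-3; D5 -4->-1; new result -3.
  H12: re-runs because A4 8->2; E11 -4->-1; new result 2.
  E1: re-runs because H12 8->2; G12 -12->-3; new result -1.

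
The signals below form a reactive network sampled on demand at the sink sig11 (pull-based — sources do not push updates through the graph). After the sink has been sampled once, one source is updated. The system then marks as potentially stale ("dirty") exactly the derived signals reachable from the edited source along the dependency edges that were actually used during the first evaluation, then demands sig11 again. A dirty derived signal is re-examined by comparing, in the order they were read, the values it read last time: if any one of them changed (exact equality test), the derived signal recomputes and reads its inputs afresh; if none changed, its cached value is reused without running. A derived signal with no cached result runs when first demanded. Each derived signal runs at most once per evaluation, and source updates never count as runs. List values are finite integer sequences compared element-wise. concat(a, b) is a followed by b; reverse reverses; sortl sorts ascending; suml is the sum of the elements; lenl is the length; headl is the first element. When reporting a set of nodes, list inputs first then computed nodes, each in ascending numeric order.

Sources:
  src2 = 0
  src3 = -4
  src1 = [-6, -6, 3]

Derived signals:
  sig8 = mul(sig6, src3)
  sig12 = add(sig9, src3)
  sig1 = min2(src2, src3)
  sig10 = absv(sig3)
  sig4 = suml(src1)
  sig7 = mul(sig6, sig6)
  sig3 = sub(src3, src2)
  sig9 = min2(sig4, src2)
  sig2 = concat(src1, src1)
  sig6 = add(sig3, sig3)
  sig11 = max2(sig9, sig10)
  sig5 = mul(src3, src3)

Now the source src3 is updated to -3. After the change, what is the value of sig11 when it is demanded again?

sig11 now evaluates to 3.

Initial pass — values computed on the first demand:
  sig3 = sub(-4, 0) = -4
  sig4 = suml([-6, -6, 3]) = -9
  sig9 = min2(-9, 0) = -9
  sig10 = absv(-4) = 4
  sig11 = max2(-9, 4) = 4

Second demand — change propagation:
  sig3: re-runs because src3 -4->-3; new result -3.
  sig10: re-runs because sig3 -4->-3; new result 3.
  sig11: re-runs because sig10 4->3; new result 3.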